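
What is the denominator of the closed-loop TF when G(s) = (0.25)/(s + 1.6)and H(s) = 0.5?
Characteristic poly = G_den * H_den + G_num * H_num = (s + 1.6) + (0.125) = s + 1.725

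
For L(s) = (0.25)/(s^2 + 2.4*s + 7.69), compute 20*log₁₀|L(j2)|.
Substitute s = j*2: L(j2) = 0.0251663 - 0.0327367j.
|L(j2)| = sqrt(Re² + Im²) = 0.04129.
20*log₁₀(0.04129) = -27.68 dB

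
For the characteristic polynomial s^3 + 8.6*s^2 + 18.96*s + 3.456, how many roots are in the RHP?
s^3 + 8.6*s^2 + 18.96*s + 3.456 = (s + 3.6)(s + 4.8)(s + 0.2). Poles: -0.2, -3.6, -4.8. RHP poles (Re>0): 0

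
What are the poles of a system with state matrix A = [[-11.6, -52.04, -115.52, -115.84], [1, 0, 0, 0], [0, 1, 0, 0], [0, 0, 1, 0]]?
Eigenvalues solve det(λI - A) = 0.
Characteristic polynomial: λ^4 + 11.6*λ^3 + 52.04*λ^2 + 115.52*λ + 115.84 = 0.
Factor: (λ + 4)(λ + 4)(λ^2 + 3.6*λ + 7.24) = 0.
Roots: -1.8 + 2j, -1.8 - 2j, -4, -4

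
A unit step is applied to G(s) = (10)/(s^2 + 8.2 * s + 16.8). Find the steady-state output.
FVT: lim_{t→∞} y(t) = lim_{s→0} s*Y(s) where Y(s) = G(s)/s.
= lim_{s→0} G(s) = G(0) = num(0)/den(0) = 10/16.8 = 0.5952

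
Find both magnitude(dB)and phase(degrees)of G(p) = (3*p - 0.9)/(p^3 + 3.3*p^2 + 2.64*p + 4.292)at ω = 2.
Substitute p = j*2: G(j2) = -0.0957086 - 0.644328j.
|G| = 20*log₁₀(sqrt(Re²+Im²)) = -3.72 dB.
∠G = atan2(Im, Re) = -98.45°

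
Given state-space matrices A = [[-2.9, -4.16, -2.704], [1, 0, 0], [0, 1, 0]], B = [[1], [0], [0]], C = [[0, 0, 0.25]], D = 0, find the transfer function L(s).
L(s) = C(sI - A)⁻¹B + D.
Characteristic polynomial det(sI - A) = s^3 + 2.9*s^2 + 4.16*s + 2.704.
Numerator from C·adj(sI-A)·B + D·det(sI-A) = 0.25.
L(s) = (0.25)/(s^3 + 2.9*s^2 + 4.16*s + 2.704)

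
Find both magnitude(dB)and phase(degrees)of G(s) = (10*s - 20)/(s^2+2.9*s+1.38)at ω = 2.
Substitute s = j*2: G(j2) = 4.15757 + 1.5702j.
|G| = 20*log₁₀(sqrt(Re²+Im²)) = 12.96 dB.
∠G = atan2(Im, Re) = 20.69°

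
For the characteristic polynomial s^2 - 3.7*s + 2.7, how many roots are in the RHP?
s^2 - 3.7*s + 2.7 = (s - 2.7)(s - 1). Poles: 1, 2.7. RHP poles (Re>0): 2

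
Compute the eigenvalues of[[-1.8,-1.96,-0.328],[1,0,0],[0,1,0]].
Eigenvalues solve det(λI - A) = 0.
Characteristic polynomial: λ^3 + 1.8*λ^2 + 1.96*λ + 0.328 = 0.
Factor: (λ + 0.2)(λ^2 + 1.6*λ + 1.64) = 0.
Roots: -0.2, -0.8 + 1j, -0.8 - 1j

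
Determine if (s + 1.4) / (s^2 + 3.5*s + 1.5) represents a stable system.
Denominator: s^2 + 3.5*s + 1.5 = (s + 3)(s + 0.5). Poles: -0.5, -3. All Re(p)<0: Yes (stable)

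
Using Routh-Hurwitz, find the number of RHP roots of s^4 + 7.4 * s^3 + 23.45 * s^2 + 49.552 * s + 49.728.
Routh array:
s^4: [1, 23.45, 49.728]; s^3: [7.4, 49.552]; s^2: [16.7538, 49.728]; s^1: [27.5876]; s^0: [49.728]
First column: [1, 7.4, 16.7538, 27.5876, 49.728]. Sign changes = RHP roots = 0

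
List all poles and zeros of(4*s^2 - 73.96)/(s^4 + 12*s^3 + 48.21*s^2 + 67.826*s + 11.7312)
Set denominator = 0: s^4 + 12*s^3 + 48.21*s^2 + 67.826*s + 11.7312 = (s + 4.7)(s + 0.2)(s + 3.2)(s + 3.9) = 0 → Poles: -0.2, -3.2, -3.9, -4.7
Set numerator = 0: 4*s^2 - 73.96 = 4*(s + 4.3)(s - 4.3) = 0 → Zeros: -4.3, 4.3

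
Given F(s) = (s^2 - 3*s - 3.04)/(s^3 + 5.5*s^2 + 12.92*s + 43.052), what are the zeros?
Set numerator = 0: s^2 - 3*s - 3.04 = (s - 3.8)(s + 0.8) = 0 → Zeros: -0.8, 3.8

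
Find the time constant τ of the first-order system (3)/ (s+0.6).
First-order system: τ = -1/pole. Pole = -0.6. τ = -1/(-0.6) = 1.667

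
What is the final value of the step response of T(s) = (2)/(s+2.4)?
FVT: lim_{t→∞} y(t) = lim_{s→0} s*Y(s) where Y(s) = T(s)/s.
= lim_{s→0} T(s) = T(0) = num(0)/den(0) = 2/2.4 = 0.8333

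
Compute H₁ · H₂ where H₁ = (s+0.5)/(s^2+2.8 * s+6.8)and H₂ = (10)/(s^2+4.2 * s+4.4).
Series: H = H₁ · H₂ = (n₁·n₂)/(d₁·d₂).
Num: n₁·n₂ = 10*s + 5. Den: d₁·d₂ = s^4 + 7*s^3 + 22.96*s^2 + 40.88*s + 29.92.
H(s) = (10*s + 5)/(s^4 + 7*s^3 + 22.96*s^2 + 40.88*s + 29.92)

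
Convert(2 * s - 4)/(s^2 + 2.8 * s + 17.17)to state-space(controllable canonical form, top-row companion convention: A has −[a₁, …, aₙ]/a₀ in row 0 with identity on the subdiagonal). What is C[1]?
Reachable canonical form: C = numerator coefficients (right-aligned, zero-padded to length n).
num = 2*s - 4, C = [[2, -4]].
C[1] = -4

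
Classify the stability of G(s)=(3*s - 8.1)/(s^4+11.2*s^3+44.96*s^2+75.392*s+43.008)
Denominator: s^4 + 11.2*s^3 + 44.96*s^2 + 75.392*s + 43.008 = (s + 3.2)(s + 1.2)(s + 4)(s + 2.8). Poles: -1.2, -2.8, -3.2, -4. Stable (all poles in LHP)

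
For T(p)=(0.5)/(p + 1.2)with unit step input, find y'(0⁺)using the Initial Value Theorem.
IVT: y'(0⁺) = lim_{p→∞} p²·Y(p) = lim_{p→∞} p·T(p).
deg(num) = 0, deg(den) = 1, relative degree = 1, so p·T(p) → (leading num)/(leading den) = 0.5/1 = 0.5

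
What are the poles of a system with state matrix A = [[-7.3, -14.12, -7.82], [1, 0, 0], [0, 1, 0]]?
Eigenvalues solve det(λI - A) = 0.
Characteristic polynomial: λ^3 + 7.3*λ^2 + 14.12*λ + 7.82 = 0.
Factor: (λ + 4.6)(λ + 1.7)(λ + 1) = 0.
Roots: -1, -1.7, -4.6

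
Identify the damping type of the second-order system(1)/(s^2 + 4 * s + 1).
Standard form: ωn²/(s²+2ζωn·s+ωn²) gives ωn=1, ζ=2.
Overdamped (ζ = 2 > 1)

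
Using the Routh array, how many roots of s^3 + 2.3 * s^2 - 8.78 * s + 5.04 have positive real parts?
Routh array:
s^3: [1, -8.78]; s^2: [2.3, 5.04]; s^1: [-10.9713]; s^0: [5.04]
First column: [1, 2.3, -10.9713, 5.04]. Sign changes = RHP roots = 2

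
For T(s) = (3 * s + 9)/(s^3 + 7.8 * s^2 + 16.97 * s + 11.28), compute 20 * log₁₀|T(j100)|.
Substitute s = j*100: T(j100) = -0.000299387 - 1.43732e-05j.
|T(j100)| = sqrt(Re² + Im²) = 0.0002997.
20*log₁₀(0.0002997) = -70.47 dB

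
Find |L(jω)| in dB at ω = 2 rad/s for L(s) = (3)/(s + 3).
Substitute s = j*2: L(j2) = 0.692308 - 0.461538j.
|L(j2)| = sqrt(Re² + Im²) = 0.8321.
20*log₁₀(0.8321) = -1.60 dB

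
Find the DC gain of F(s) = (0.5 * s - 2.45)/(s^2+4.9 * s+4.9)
DC gain = F(0) = num(0)/den(0) = -2.45/4.9 = -0.5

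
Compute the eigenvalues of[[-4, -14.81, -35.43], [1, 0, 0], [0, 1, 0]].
Eigenvalues solve det(λI - A) = 0.
Characteristic polynomial: λ^3 + 4*λ^2 + 14.81*λ + 35.43 = 0.
Factor: (λ + 3)(λ^2 + λ + 11.81) = 0.
Roots: -0.5 + 3.4j, -0.5 - 3.4j, -3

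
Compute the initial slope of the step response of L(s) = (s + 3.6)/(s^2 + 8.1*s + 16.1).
IVT: y'(0⁺) = lim_{s→∞} s²·Y(s) = lim_{s→∞} s·L(s).
deg(num) = 1, deg(den) = 2, relative degree = 1, so s·L(s) → (leading num)/(leading den) = 1/1 = 1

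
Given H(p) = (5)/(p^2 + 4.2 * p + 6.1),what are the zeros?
Numerator is a nonzero constant (5) → Zeros: none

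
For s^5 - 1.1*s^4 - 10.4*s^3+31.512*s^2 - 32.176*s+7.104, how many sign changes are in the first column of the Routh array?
Routh array:
s^5: [1, -10.4, -32.176]; s^4: [-1.1, 31.512, 7.104]; s^3: [18.2473, -25.7178]; s^2: [29.9617, 7.104]; s^1: [-30.0443]; s^0: [7.104]
First column: [1, -1.1, 18.2473, 29.9617, -30.0443, 7.104]. Sign changes = 4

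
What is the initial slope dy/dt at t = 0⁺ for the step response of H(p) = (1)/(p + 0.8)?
IVT: y'(0⁺) = lim_{p→∞} p²·Y(p) = lim_{p→∞} p·H(p).
deg(num) = 0, deg(den) = 1, relative degree = 1, so p·H(p) → (leading num)/(leading den) = 1/1 = 1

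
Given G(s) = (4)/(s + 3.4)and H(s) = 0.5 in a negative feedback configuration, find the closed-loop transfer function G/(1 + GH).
Closed-loop T = G/(1+GH).
Numerator: G_num * H_den = 4.
Denominator: G_den * H_den + G_num * H_num = (s + 3.4) + (2) = s + 5.4.
T(s) = (4)/(s + 5.4)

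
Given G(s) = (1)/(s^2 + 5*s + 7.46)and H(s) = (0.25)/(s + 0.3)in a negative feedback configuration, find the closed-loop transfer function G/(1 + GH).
Closed-loop T = G/(1+GH).
Numerator: G_num * H_den = s + 0.3.
Denominator: G_den * H_den + G_num * H_num = (s^3 + 5.3*s^2 + 8.96*s + 2.238) + (0.25) = s^3 + 5.3*s^2 + 8.96*s + 2.488.
T(s) = (s + 0.3)/(s^3 + 5.3*s^2 + 8.96*s + 2.488)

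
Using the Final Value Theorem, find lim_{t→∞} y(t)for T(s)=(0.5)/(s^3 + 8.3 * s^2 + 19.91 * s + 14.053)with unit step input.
FVT: lim_{t→∞} y(t) = lim_{s→0} s*Y(s) where Y(s) = T(s)/s.
= lim_{s→0} T(s) = T(0) = num(0)/den(0) = 0.5/14.053 = 0.03558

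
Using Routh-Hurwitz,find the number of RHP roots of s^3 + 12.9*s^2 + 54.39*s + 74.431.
Routh array:
s^3: [1, 54.39]; s^2: [12.9, 74.431]; s^1: [48.6202]; s^0: [74.431]
First column: [1, 12.9, 48.6202, 74.431]. Sign changes = RHP roots = 0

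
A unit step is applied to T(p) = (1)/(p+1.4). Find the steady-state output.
FVT: lim_{t→∞} y(t) = lim_{p→0} p*Y(p) where Y(p) = T(p)/p.
= lim_{p→0} T(p) = T(0) = num(0)/den(0) = 1/1.4 = 0.7143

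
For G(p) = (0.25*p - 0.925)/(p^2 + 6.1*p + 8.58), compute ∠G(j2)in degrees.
Substitute p = j*2: G(j2) = 0.0109736 + 0.0799393j.
∠G(j2) = atan2(Im, Re) = atan2(0.0799393, 0.0109736) = 82.18°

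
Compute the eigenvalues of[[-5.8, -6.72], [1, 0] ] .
Eigenvalues solve det(λI - A) = 0.
Characteristic polynomial: λ^2 + 5.8*λ + 6.72 = 0.
Factor: (λ + 1.6)(λ + 4.2) = 0.
Roots: -1.6, -4.2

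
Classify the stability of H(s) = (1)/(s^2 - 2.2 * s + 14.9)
Denominator: s^2 - 2.2*s + 14.9. Poles: 1.1 + 3.7j, 1.1 - 3.7j. Unstable (2 pole(s) in RHP)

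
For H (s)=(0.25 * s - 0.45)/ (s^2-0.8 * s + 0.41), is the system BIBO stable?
Denominator: s^2 - 0.8*s + 0.41. Poles: 0.4 + 0.5j, 0.4 - 0.5j. All Re(p)<0: No (unstable)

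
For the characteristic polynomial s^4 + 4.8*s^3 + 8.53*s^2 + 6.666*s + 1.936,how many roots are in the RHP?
s^4 + 4.8*s^3 + 8.53*s^2 + 6.666*s + 1.936 = (s + 1.1)(s + 1)(s + 1.6)(s + 1.1). Poles: -1, -1.1, -1.1, -1.6. RHP poles (Re>0): 0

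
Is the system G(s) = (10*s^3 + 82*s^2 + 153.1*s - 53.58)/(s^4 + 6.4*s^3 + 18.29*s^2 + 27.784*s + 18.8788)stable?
Denominator: s^4 + 6.4*s^3 + 18.29*s^2 + 27.784*s + 18.8788 = (s^2 + 2.4*s + 4.33)(s^2 + 4*s + 4.36). Poles: -1.2 + 1.7j, -1.2 - 1.7j, -2 + 0.6j, -2 - 0.6j. All Re(p)<0: Yes (stable)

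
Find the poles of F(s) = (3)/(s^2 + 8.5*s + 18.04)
Set denominator = 0: s^2 + 8.5*s + 18.04 = (s + 4.4)(s + 4.1) = 0 → Poles: -4.1, -4.4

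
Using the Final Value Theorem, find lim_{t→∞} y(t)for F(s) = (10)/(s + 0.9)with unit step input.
FVT: lim_{t→∞} y(t) = lim_{s→0} s*Y(s) where Y(s) = F(s)/s.
= lim_{s→0} F(s) = F(0) = num(0)/den(0) = 10/0.9 = 11.11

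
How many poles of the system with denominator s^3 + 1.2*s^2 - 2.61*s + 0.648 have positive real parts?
s^3 + 1.2*s^2 - 2.61*s + 0.648 = (s - 0.3)(s + 2.4)(s - 0.9). Poles: -2.4, 0.3, 0.9. RHP poles (Re>0): 2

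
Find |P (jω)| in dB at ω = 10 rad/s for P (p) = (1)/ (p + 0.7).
Substitute p = j*10: P(j10) = 0.00696587 - 0.0995124j.
|P(j10)| = sqrt(Re² + Im²) = 0.09976.
20*log₁₀(0.09976) = -20.02 dB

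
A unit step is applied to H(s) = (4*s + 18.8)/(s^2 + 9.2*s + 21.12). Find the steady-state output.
FVT: lim_{t→∞} y(t) = lim_{s→0} s*Y(s) where Y(s) = H(s)/s.
= lim_{s→0} H(s) = H(0) = num(0)/den(0) = 18.8/21.12 = 0.8902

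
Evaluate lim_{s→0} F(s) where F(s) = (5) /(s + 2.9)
DC gain = F(0) = num(0)/den(0) = 5/2.9 = 1.724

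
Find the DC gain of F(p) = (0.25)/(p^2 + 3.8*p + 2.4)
DC gain = F(0) = num(0)/den(0) = 0.25/2.4 = 0.1042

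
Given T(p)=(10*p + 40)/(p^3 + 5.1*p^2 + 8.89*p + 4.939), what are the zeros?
Set numerator = 0: 10*p + 40 = 0 → Zeros: -4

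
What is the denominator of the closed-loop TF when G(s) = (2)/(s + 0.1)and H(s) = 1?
Characteristic poly = G_den * H_den + G_num * H_num = (s + 0.1) + (2) = s + 2.1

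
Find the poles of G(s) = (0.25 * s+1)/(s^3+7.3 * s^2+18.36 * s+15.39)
Set denominator = 0: s^3 + 7.3*s^2 + 18.36*s + 15.39 = (s + 1.9)(s^2 + 5.4*s + 8.1) = 0 → Poles: -1.9, -2.7 + 0.9j, -2.7 - 0.9j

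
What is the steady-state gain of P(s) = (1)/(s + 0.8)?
DC gain = P(0) = num(0)/den(0) = 1/0.8 = 1.25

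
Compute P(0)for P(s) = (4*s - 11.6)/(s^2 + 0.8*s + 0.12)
DC gain = P(0) = num(0)/den(0) = -11.6/0.12 = -96.67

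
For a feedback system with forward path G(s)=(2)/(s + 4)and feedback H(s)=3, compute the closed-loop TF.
Closed-loop T = G/(1+GH).
Numerator: G_num * H_den = 2.
Denominator: G_den * H_den + G_num * H_num = (s + 4) + (6) = s + 10.
T(s) = (2)/(s + 10)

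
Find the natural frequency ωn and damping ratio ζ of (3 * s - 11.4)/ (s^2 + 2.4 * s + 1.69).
Underdamped: complex pole -1.2 + 0.5j. ωn = |pole| = 1.3, ζ = -Re(pole)/ωn = 0.9231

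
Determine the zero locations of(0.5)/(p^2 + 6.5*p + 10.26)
Numerator is a nonzero constant (0.5) → Zeros: none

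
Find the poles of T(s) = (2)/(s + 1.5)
Set denominator = 0: s + 1.5 = 0 → Poles: -1.5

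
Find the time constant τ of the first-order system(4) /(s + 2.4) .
First-order system: τ = -1/pole. Pole = -2.4. τ = -1/(-2.4) = 0.4167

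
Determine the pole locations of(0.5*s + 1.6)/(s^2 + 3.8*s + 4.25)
Set denominator = 0: s^2 + 3.8*s + 4.25 = 0 → Poles: -1.9 + 0.8j, -1.9 - 0.8j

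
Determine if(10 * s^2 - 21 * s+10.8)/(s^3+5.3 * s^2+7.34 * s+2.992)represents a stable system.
Denominator: s^3 + 5.3*s^2 + 7.34*s + 2.992 = (s + 0.8)(s + 1.1)(s + 3.4). Poles: -0.8, -1.1, -3.4. All Re(p)<0: Yes (stable)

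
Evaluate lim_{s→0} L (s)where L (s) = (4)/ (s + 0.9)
DC gain = L(0) = num(0)/den(0) = 4/0.9 = 4.444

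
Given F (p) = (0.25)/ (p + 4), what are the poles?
Set denominator = 0: p + 4 = 0 → Poles: -4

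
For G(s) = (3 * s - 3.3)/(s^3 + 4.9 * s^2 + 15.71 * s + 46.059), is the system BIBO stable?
Denominator: s^3 + 4.9*s^2 + 15.71*s + 46.059 = (s + 3.9)(s^2 + s + 11.81). Poles: -0.5 + 3.4j, -0.5 - 3.4j, -3.9. All Re(p)<0: Yes (stable)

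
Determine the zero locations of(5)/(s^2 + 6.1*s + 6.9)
Numerator is a nonzero constant (5) → Zeros: none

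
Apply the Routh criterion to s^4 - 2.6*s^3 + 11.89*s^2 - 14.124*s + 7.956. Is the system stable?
Routh array:
s^4: [1, 11.89, 7.956]; s^3: [-2.6, -14.124]; s^2: [6.45769, 7.956]; s^1: [-10.9208]; s^0: [7.956]
First column: [1, -2.6, 6.45769, -10.9208, 7.956]. Sign changes = 4.
No, unstable (4 RHP root(s))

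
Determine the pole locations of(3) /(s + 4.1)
Set denominator = 0: s + 4.1 = 0 → Poles: -4.1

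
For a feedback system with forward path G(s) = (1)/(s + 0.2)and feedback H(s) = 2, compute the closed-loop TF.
Closed-loop T = G/(1+GH).
Numerator: G_num * H_den = 1.
Denominator: G_den * H_den + G_num * H_num = (s + 0.2) + (2) = s + 2.2.
T(s) = (1)/(s + 2.2)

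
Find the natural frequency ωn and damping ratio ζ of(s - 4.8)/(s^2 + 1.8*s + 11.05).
Underdamped: complex pole -0.9 + 3.2j. ωn = |pole| = 3.324, ζ = -Re(pole)/ωn = 0.2707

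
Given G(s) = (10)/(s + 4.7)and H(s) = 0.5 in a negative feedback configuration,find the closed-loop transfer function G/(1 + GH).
Closed-loop T = G/(1+GH).
Numerator: G_num * H_den = 10.
Denominator: G_den * H_den + G_num * H_num = (s + 4.7) + (5) = s + 9.7.
T(s) = (10)/(s + 9.7)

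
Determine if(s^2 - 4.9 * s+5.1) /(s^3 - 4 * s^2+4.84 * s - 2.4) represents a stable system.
Denominator: s^3 - 4*s^2 + 4.84*s - 2.4 = (s - 2.4)(s^2 - 1.6*s + 1). Poles: 0.8 + 0.6j, 0.8 - 0.6j, 2.4. All Re(p)<0: No (unstable)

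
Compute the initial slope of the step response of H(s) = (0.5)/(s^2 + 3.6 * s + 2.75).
IVT: y'(0⁺) = lim_{s→∞} s²·Y(s) = lim_{s→∞} s·H(s).
deg(num) = 0, deg(den) = 2, relative degree = 2 ≥ 2, so s·H(s) → 0. Initial slope = 0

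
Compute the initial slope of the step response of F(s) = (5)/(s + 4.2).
IVT: y'(0⁺) = lim_{s→∞} s²·Y(s) = lim_{s→∞} s·F(s).
deg(num) = 0, deg(den) = 1, relative degree = 1, so s·F(s) → (leading num)/(leading den) = 5/1 = 5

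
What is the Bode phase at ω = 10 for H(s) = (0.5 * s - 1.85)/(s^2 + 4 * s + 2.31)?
Substitute s = j*10: H(j10) = 0.0341663 - 0.0371926j.
∠H(j10) = atan2(Im, Re) = atan2(-0.0371926, 0.0341663) = -47.43°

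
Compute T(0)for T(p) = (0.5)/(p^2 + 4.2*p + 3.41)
DC gain = T(0) = num(0)/den(0) = 0.5/3.41 = 0.1466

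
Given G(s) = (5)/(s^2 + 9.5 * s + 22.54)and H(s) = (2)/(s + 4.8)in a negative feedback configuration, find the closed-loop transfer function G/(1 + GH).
Closed-loop T = G/(1+GH).
Numerator: G_num * H_den = 5*s + 24.
Denominator: G_den * H_den + G_num * H_num = (s^3 + 14.3*s^2 + 68.14*s + 108.192) + (10) = s^3 + 14.3*s^2 + 68.14*s + 118.192.
T(s) = (5*s + 24)/(s^3 + 14.3*s^2 + 68.14*s + 118.192)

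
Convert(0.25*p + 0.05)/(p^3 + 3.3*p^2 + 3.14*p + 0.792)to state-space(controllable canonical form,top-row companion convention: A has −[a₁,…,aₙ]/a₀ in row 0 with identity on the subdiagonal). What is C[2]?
Reachable canonical form: C = numerator coefficients (right-aligned, zero-padded to length n).
num = 0.25*p + 0.05, C = [[0, 0.25, 0.05]].
C[2] = 0.05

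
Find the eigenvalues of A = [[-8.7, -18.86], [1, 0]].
Eigenvalues solve det(λI - A) = 0.
Characteristic polynomial: λ^2 + 8.7*λ + 18.86 = 0.
Factor: (λ + 4.6)(λ + 4.1) = 0.
Roots: -4.1, -4.6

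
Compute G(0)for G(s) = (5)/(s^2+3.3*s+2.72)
DC gain = G(0) = num(0)/den(0) = 5/2.72 = 1.838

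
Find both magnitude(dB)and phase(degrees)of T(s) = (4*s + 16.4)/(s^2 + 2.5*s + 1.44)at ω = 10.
Substitute s = j*10: T(j10) = -0.0596169 - 0.420966j.
|T| = 20*log₁₀(sqrt(Re²+Im²)) = -7.43 dB.
∠T = atan2(Im, Re) = -98.06°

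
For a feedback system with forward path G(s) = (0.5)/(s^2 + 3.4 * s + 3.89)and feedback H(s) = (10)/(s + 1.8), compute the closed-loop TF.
Closed-loop T = G/(1+GH).
Numerator: G_num * H_den = 0.5*s + 0.9.
Denominator: G_den * H_den + G_num * H_num = (s^3 + 5.2*s^2 + 10.01*s + 7.002) + (5) = s^3 + 5.2*s^2 + 10.01*s + 12.002.
T(s) = (0.5*s + 0.9)/(s^3 + 5.2*s^2 + 10.01*s + 12.002)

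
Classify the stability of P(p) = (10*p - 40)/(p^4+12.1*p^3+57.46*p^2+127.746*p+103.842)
Denominator: p^4 + 12.1*p^3 + 57.46*p^2 + 127.746*p + 103.842 = (p + 1.8)(p + 4.5)(p^2 + 5.8*p + 12.82). Poles: -1.8, -2.9 + 2.1j, -2.9 - 2.1j, -4.5. Stable (all poles in LHP)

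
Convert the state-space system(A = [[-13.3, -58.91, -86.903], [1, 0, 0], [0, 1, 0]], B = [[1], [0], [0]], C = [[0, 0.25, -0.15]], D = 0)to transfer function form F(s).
F(s) = C(sI - A)⁻¹B + D.
Characteristic polynomial det(sI - A) = s^3 + 13.3*s^2 + 58.91*s + 86.903.
Numerator from C·adj(sI-A)·B + D·det(sI-A) = 0.25*s - 0.15.
F(s) = (0.25*s - 0.15)/(s^3 + 13.3*s^2 + 58.91*s + 86.903)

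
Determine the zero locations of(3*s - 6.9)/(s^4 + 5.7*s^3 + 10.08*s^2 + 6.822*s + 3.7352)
Set numerator = 0: 3*s - 6.9 = 0 → Zeros: 2.3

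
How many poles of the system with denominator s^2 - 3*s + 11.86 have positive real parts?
Poles: 1.5 + 3.1j, 1.5 - 3.1j. RHP poles (Re>0): 2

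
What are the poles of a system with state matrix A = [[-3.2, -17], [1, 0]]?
Eigenvalues solve det(λI - A) = 0.
Characteristic polynomial: λ^2 + 3.2*λ + 17 = 0.
Roots: -1.6 + 3.8j, -1.6 - 3.8j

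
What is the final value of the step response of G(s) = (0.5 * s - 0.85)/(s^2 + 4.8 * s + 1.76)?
FVT: lim_{t→∞} y(t) = lim_{s→0} s*Y(s) where Y(s) = G(s)/s.
= lim_{s→0} G(s) = G(0) = num(0)/den(0) = -0.85/1.76 = -0.483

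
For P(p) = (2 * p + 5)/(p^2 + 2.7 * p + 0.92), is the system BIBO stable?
Denominator: p^2 + 2.7*p + 0.92 = (p + 0.4)(p + 2.3). Poles: -0.4, -2.3. All Re(p)<0: Yes (stable)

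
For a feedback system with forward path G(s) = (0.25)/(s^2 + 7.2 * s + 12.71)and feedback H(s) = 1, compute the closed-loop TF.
Closed-loop T = G/(1+GH).
Numerator: G_num * H_den = 0.25.
Denominator: G_den * H_den + G_num * H_num = (s^2 + 7.2*s + 12.71) + (0.25) = s^2 + 7.2*s + 12.96.
T(s) = (0.25)/(s^2 + 7.2*s + 12.96)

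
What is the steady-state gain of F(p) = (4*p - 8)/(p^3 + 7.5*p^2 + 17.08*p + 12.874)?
DC gain = F(0) = num(0)/den(0) = -8/12.874 = -0.6214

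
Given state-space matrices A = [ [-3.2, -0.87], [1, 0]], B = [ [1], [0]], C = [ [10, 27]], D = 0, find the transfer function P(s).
P(s) = C(sI - A)⁻¹B + D.
Characteristic polynomial det(sI - A) = s^2 + 3.2*s + 0.87.
Numerator from C·adj(sI-A)·B + D·det(sI-A) = 10*s + 27.
P(s) = (10*s + 27)/(s^2 + 3.2*s + 0.87)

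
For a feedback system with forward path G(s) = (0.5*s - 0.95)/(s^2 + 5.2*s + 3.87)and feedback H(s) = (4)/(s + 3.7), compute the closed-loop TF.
Closed-loop T = G/(1+GH).
Numerator: G_num * H_den = 0.5*s^2 + 0.9*s - 3.515.
Denominator: G_den * H_den + G_num * H_num = (s^3 + 8.9*s^2 + 23.11*s + 14.319) + (2*s - 3.8) = s^3 + 8.9*s^2 + 25.11*s + 10.519.
T(s) = (0.5*s^2 + 0.9*s - 3.515)/(s^3 + 8.9*s^2 + 25.11*s + 10.519)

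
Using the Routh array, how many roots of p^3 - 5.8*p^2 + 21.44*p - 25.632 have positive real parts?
Routh array:
p^3: [1, 21.44]; p^2: [-5.8, -25.632]; p^1: [17.0207]; p^0: [-25.632]
First column: [1, -5.8, 17.0207, -25.632]. Sign changes = RHP roots = 3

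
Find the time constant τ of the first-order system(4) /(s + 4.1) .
First-order system: τ = -1/pole. Pole = -4.1. τ = -1/(-4.1) = 0.2439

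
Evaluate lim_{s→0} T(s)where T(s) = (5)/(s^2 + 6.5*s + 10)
DC gain = T(0) = num(0)/den(0) = 5/10 = 0.5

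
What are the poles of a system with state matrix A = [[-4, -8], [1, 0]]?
Eigenvalues solve det(λI - A) = 0.
Characteristic polynomial: λ^2 + 4*λ + 8 = 0.
Roots: -2 + 2j, -2 - 2j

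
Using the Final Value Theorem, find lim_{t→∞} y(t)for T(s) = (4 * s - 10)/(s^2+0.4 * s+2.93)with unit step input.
FVT: lim_{t→∞} y(t) = lim_{s→0} s*Y(s) where Y(s) = T(s)/s.
= lim_{s→0} T(s) = T(0) = num(0)/den(0) = -10/2.93 = -3.413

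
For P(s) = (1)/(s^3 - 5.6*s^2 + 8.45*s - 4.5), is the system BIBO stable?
Denominator: s^3 - 5.6*s^2 + 8.45*s - 4.5 = (s - 3.6)(s^2 - 2*s + 1.25). Poles: 1 + 0.5j, 1 - 0.5j, 3.6. All Re(p)<0: No (unstable)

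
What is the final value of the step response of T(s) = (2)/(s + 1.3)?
FVT: lim_{t→∞} y(t) = lim_{s→0} s*Y(s) where Y(s) = T(s)/s.
= lim_{s→0} T(s) = T(0) = num(0)/den(0) = 2/1.3 = 1.538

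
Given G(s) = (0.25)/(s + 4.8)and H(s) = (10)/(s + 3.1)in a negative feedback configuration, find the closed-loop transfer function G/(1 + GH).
Closed-loop T = G/(1+GH).
Numerator: G_num * H_den = 0.25*s + 0.775.
Denominator: G_den * H_den + G_num * H_num = (s^2 + 7.9*s + 14.88) + (2.5) = s^2 + 7.9*s + 17.38.
T(s) = (0.25*s + 0.775)/(s^2 + 7.9*s + 17.38)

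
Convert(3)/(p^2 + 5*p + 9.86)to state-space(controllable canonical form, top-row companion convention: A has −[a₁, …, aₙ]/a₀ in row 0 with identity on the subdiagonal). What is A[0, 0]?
Reachable canonical form for den = p^2 + 5*p + 9.86: top row of A = -[a₁,a₂,...,aₙ]/a₀, ones on the subdiagonal, zeros elsewhere.
A = [[-5, -9.86], [1, 0]].
A[0,0] = -5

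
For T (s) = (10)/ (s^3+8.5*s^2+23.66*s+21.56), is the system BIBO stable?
Denominator: s^3 + 8.5*s^2 + 23.66*s + 21.56 = (s + 2.8)(s + 2.2)(s + 3.5). Poles: -2.2, -2.8, -3.5. All Re(p)<0: Yes (stable)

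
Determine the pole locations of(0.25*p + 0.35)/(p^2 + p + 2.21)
Set denominator = 0: p^2 + p + 2.21 = 0 → Poles: -0.5 + 1.4j, -0.5 - 1.4j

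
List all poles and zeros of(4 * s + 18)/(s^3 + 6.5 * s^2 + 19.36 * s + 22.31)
Set denominator = 0: s^3 + 6.5*s^2 + 19.36*s + 22.31 = (s + 2.3)(s^2 + 4.2*s + 9.7) = 0 → Poles: -2.1 + 2.3j, -2.1 - 2.3j, -2.3
Set numerator = 0: 4*s + 18 = 0 → Zeros: -4.5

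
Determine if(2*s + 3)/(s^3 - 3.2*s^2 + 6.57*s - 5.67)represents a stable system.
Denominator: s^3 - 3.2*s^2 + 6.57*s - 5.67 = (s - 1.4)(s^2 - 1.8*s + 4.05). Poles: 0.9 + 1.8j, 0.9 - 1.8j, 1.4. All Re(p)<0: No (unstable)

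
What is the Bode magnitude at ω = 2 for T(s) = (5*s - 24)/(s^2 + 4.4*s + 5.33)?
Substitute s = j*2: T(j2) = 0.708001 + 2.83428j.
|T(j2)| = sqrt(Re² + Im²) = 2.921.
20*log₁₀(2.921) = 9.31 dB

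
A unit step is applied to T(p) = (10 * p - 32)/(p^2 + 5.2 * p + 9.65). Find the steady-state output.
FVT: lim_{t→∞} y(t) = lim_{p→0} p*Y(p) where Y(p) = T(p)/p.
= lim_{p→0} T(p) = T(0) = num(0)/den(0) = -32/9.65 = -3.316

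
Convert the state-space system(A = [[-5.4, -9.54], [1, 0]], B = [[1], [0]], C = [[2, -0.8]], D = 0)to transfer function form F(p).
F(p) = C(pI - A)⁻¹B + D.
Characteristic polynomial det(pI - A) = p^2 + 5.4*p + 9.54.
Numerator from C·adj(pI-A)·B + D·det(pI-A) = 2*p - 0.8.
F(p) = (2*p - 0.8)/(p^2 + 5.4*p + 9.54)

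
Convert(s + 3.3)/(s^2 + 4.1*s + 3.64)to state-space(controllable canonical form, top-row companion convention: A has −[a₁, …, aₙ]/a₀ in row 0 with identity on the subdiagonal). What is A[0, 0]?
Reachable canonical form for den = s^2 + 4.1*s + 3.64: top row of A = -[a₁,a₂,...,aₙ]/a₀, ones on the subdiagonal, zeros elsewhere.
A = [[-4.1, -3.64], [1, 0]].
A[0,0] = -4.1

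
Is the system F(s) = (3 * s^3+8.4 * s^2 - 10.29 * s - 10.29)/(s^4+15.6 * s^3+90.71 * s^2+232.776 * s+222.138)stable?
Denominator: s^4 + 15.6*s^3 + 90.71*s^2 + 232.776*s + 222.138 = (s + 4.3)(s + 4.1)(s + 3)(s + 4.2). Poles: -3, -4.1, -4.2, -4.3. All Re(p)<0: Yes (stable)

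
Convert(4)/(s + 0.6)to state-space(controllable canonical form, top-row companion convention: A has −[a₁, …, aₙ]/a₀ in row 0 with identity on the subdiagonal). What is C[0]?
Reachable canonical form: C = numerator coefficients (right-aligned, zero-padded to length n).
num = 4, C = [[4]].
C[0] = 4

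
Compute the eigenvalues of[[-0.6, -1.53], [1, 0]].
Eigenvalues solve det(λI - A) = 0.
Characteristic polynomial: λ^2 + 0.6*λ + 1.53 = 0.
Roots: -0.3 + 1.2j, -0.3 - 1.2j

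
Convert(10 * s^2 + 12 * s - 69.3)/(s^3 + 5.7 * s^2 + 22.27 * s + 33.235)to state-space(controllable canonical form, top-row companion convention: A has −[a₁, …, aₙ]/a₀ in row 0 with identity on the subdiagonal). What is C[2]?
Reachable canonical form: C = numerator coefficients (right-aligned, zero-padded to length n).
num = 10*s^2 + 12*s - 69.3, C = [[10, 12, -69.3]].
C[2] = -69.3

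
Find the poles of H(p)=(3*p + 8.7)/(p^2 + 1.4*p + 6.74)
Set denominator = 0: p^2 + 1.4*p + 6.74 = 0 → Poles: -0.7 + 2.5j, -0.7 - 2.5j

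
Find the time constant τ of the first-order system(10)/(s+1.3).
First-order system: τ = -1/pole. Pole = -1.3. τ = -1/(-1.3) = 0.7692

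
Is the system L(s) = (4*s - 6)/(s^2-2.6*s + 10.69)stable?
Denominator: s^2 - 2.6*s + 10.69. Poles: 1.3 + 3j, 1.3 - 3j. All Re(p)<0: No (unstable)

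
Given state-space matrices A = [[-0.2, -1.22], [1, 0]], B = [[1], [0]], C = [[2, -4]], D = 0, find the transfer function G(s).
G(s) = C(sI - A)⁻¹B + D.
Characteristic polynomial det(sI - A) = s^2 + 0.2*s + 1.22.
Numerator from C·adj(sI-A)·B + D·det(sI-A) = 2*s - 4.
G(s) = (2*s - 4)/(s^2 + 0.2*s + 1.22)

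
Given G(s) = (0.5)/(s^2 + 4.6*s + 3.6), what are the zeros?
Numerator is a nonzero constant (0.5) → Zeros: none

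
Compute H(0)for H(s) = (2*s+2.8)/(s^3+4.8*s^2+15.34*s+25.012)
DC gain = H(0) = num(0)/den(0) = 2.8/25.012 = 0.1119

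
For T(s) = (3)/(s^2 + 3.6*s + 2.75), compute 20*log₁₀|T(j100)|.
Substitute s = j*100: T(j100) = -0.000299694 - 1.07919e-05j.
|T(j100)| = sqrt(Re² + Im²) = 0.0002999.
20*log₁₀(0.0002999) = -70.46 dB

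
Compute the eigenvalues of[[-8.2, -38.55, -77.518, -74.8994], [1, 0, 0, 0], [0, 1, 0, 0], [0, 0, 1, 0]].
Eigenvalues solve det(λI - A) = 0.
Characteristic polynomial: λ^4 + 8.2*λ^3 + 38.55*λ^2 + 77.518*λ + 74.8994 = 0.
Factor: (λ^2 + 3*λ + 3.94)(λ^2 + 5.2*λ + 19.01) = 0.
Roots: -1.5 + 1.3j, -1.5 - 1.3j, -2.6 + 3.5j, -2.6 - 3.5j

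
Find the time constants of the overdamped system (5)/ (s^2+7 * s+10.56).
Overdamped: real poles at -4.8, -2.2. τ = -1/pole → τ₁ = 0.2083, τ₂ = 0.4545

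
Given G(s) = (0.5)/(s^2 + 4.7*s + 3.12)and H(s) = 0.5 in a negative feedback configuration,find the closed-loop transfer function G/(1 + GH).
Closed-loop T = G/(1+GH).
Numerator: G_num * H_den = 0.5.
Denominator: G_den * H_den + G_num * H_num = (s^2 + 4.7*s + 3.12) + (0.25) = s^2 + 4.7*s + 3.37.
T(s) = (0.5)/(s^2 + 4.7*s + 3.37)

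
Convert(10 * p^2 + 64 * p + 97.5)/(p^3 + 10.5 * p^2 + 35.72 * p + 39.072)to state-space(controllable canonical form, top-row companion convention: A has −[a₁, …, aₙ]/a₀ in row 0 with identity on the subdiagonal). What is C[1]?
Reachable canonical form: C = numerator coefficients (right-aligned, zero-padded to length n).
num = 10*p^2 + 64*p + 97.5, C = [[10, 64, 97.5]].
C[1] = 64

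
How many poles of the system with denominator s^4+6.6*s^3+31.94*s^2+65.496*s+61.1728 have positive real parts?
s^4 + 6.6*s^3 + 31.94*s^2 + 65.496*s + 61.1728 = (s^2 + 3.6*s + 17.68)(s^2 + 3*s + 3.46). Poles: -1.5 + 1.1j, -1.5 - 1.1j, -1.8 + 3.8j, -1.8 - 3.8j. RHP poles (Re>0): 0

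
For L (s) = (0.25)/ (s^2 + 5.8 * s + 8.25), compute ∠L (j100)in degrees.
Substitute s = j*100: L(j100) = -2.49366e-05 - 1.44752e-06j.
∠L(j100) = atan2(Im, Re) = atan2(-1.44752e-06, -2.49366e-05) = -176.68°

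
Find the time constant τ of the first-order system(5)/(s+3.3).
First-order system: τ = -1/pole. Pole = -3.3. τ = -1/(-3.3) = 0.303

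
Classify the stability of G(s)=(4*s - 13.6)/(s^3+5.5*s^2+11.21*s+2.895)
Denominator: s^3 + 5.5*s^2 + 11.21*s + 2.895 = (s + 0.3)(s^2 + 5.2*s + 9.65). Poles: -0.3, -2.6 + 1.7j, -2.6 - 1.7j. Stable (all poles in LHP)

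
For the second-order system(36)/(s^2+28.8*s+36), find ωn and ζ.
Standard form: ωn²/(s²+2ζωn·s+ωn²).
const=36=ωn² → ωn=6, s coeff=28.8=2ζωn → ζ=2.4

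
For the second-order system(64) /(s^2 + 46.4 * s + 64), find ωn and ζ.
Standard form: ωn²/(s²+2ζωn·s+ωn²).
const=64=ωn² → ωn=8, s coeff=46.4=2ζωn → ζ=2.9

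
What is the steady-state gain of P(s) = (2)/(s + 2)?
DC gain = P(0) = num(0)/den(0) = 2/2 = 1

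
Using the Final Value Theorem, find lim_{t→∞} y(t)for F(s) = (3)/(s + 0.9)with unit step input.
FVT: lim_{t→∞} y(t) = lim_{s→0} s*Y(s) where Y(s) = F(s)/s.
= lim_{s→0} F(s) = F(0) = num(0)/den(0) = 3/0.9 = 3.333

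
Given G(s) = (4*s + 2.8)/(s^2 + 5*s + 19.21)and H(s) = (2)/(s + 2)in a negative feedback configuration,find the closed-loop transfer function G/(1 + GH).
Closed-loop T = G/(1+GH).
Numerator: G_num * H_den = 4*s^2 + 10.8*s + 5.6.
Denominator: G_den * H_den + G_num * H_num = (s^3 + 7*s^2 + 29.21*s + 38.42) + (8*s + 5.6) = s^3 + 7*s^2 + 37.21*s + 44.02.
T(s) = (4*s^2 + 10.8*s + 5.6)/(s^3 + 7*s^2 + 37.21*s + 44.02)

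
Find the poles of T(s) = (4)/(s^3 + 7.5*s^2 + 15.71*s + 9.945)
Set denominator = 0: s^3 + 7.5*s^2 + 15.71*s + 9.945 = (s + 1.7)(s + 4.5)(s + 1.3) = 0 → Poles: -1.3, -1.7, -4.5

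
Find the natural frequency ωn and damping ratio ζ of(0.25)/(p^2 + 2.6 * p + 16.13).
Underdamped: complex pole -1.3 + 3.8j. ωn = |pole| = 4.016, ζ = -Re(pole)/ωn = 0.3237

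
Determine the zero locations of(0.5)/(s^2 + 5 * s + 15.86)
Numerator is a nonzero constant (0.5) → Zeros: none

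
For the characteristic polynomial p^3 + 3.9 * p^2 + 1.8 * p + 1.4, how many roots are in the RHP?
p^3 + 3.9*p^2 + 1.8*p + 1.4 = (p + 3.5)(p^2 + 0.4*p + 0.4). Poles: -0.2 + 0.6j, -0.2 - 0.6j, -3.5. RHP poles (Re>0): 0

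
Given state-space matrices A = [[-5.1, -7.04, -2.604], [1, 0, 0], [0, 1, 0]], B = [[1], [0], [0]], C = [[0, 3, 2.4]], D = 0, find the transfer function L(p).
L(p) = C(pI - A)⁻¹B + D.
Characteristic polynomial det(pI - A) = p^3 + 5.1*p^2 + 7.04*p + 2.604.
Numerator from C·adj(pI-A)·B + D·det(pI-A) = 3*p + 2.4.
L(p) = (3*p + 2.4)/(p^3 + 5.1*p^2 + 7.04*p + 2.604)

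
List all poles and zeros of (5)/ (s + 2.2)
Set denominator = 0: s + 2.2 = 0 → Poles: -2.2
Numerator is a nonzero constant (5) → Zeros: none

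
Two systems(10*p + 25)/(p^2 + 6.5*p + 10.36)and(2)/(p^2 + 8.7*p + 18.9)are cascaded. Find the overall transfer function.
Series: H = H₁ · H₂ = (n₁·n₂)/(d₁·d₂).
Num: n₁·n₂ = 20*p + 50. Den: d₁·d₂ = p^4 + 15.2*p^3 + 85.81*p^2 + 212.982*p + 195.804.
H(p) = (20*p + 50)/(p^4 + 15.2*p^3 + 85.81*p^2 + 212.982*p + 195.804)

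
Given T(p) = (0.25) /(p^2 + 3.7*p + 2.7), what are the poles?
Set denominator = 0: p^2 + 3.7*p + 2.7 = (p + 1)(p + 2.7) = 0 → Poles: -1, -2.7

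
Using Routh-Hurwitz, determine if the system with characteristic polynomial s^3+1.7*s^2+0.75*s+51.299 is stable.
Routh array:
s^3: [1, 0.75]; s^2: [1.7, 51.299]; s^1: [-29.4259]; s^0: [51.299]
First column: [1, 1.7, -29.4259, 51.299]. Sign changes = 2.
No, unstable (2 RHP root(s))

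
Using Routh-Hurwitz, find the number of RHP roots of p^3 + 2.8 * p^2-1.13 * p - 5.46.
Routh array:
p^3: [1, -1.13]; p^2: [2.8, -5.46]; p^1: [0.82]; p^0: [-5.46]
First column: [1, 2.8, 0.82, -5.46]. Sign changes = RHP roots = 1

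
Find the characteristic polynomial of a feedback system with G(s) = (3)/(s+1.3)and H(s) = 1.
Characteristic poly = G_den * H_den + G_num * H_num = (s + 1.3) + (3) = s + 4.3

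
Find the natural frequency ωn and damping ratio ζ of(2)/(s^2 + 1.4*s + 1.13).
Underdamped: complex pole -0.7 + 0.8j. ωn = |pole| = 1.063, ζ = -Re(pole)/ωn = 0.6585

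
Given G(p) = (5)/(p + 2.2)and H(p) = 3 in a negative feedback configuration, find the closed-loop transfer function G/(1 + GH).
Closed-loop T = G/(1+GH).
Numerator: G_num * H_den = 5.
Denominator: G_den * H_den + G_num * H_num = (p + 2.2) + (15) = p + 17.2.
T(p) = (5)/(p + 17.2)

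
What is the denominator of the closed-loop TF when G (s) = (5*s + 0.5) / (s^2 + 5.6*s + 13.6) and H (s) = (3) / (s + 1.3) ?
Characteristic poly = G_den * H_den + G_num * H_num = (s^3 + 6.9*s^2 + 20.88*s + 17.68) + (15*s + 1.5) = s^3 + 6.9*s^2 + 35.88*s + 19.18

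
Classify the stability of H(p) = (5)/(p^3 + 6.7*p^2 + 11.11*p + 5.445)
Denominator: p^3 + 6.7*p^2 + 11.11*p + 5.445 = (p + 1.1)(p + 4.5)(p + 1.1). Poles: -1.1, -1.1, -4.5. Stable (all poles in LHP)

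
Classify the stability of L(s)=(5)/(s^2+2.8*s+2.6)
Denominator: s^2 + 2.8*s + 2.6. Poles: -1.4 + 0.8j, -1.4 - 0.8j. Stable (all poles in LHP)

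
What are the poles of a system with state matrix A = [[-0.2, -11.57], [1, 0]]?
Eigenvalues solve det(λI - A) = 0.
Characteristic polynomial: λ^2 + 0.2*λ + 11.57 = 0.
Roots: -0.1 + 3.4j, -0.1 - 3.4j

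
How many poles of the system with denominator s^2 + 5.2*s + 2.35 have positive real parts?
s^2 + 5.2*s + 2.35 = (s + 0.5)(s + 4.7). Poles: -0.5, -4.7. RHP poles (Re>0): 0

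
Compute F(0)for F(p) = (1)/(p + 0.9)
DC gain = F(0) = num(0)/den(0) = 1/0.9 = 1.111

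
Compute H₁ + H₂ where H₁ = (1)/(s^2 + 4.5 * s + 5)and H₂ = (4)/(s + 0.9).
Parallel: H = H₁ + H₂ = (n₁·d₂ + n₂·d₁)/(d₁·d₂).
n₁·d₂ = s + 0.9. n₂·d₁ = 4*s^2 + 18*s + 20. Sum = 4*s^2 + 19*s + 20.9. d₁·d₂ = s^3 + 5.4*s^2 + 9.05*s + 4.5.
H(s) = (4*s^2 + 19*s + 20.9)/(s^3 + 5.4*s^2 + 9.05*s + 4.5)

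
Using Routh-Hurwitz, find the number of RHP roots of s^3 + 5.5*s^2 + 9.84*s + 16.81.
Routh array:
s^3: [1, 9.84]; s^2: [5.5, 16.81]; s^1: [6.78364]; s^0: [16.81]
First column: [1, 5.5, 6.78364, 16.81]. Sign changes = RHP roots = 0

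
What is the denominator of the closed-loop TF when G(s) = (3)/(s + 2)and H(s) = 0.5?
Characteristic poly = G_den * H_den + G_num * H_num = (s + 2) + (1.5) = s + 3.5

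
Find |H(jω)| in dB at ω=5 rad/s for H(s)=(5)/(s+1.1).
Substitute s = j*5: H(j5) = 0.209844 - 0.953834j.
|H(j5)| = sqrt(Re² + Im²) = 0.9766.
20*log₁₀(0.9766) = -0.21 dB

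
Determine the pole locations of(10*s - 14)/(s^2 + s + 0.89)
Set denominator = 0: s^2 + s + 0.89 = 0 → Poles: -0.5 + 0.8j, -0.5 - 0.8j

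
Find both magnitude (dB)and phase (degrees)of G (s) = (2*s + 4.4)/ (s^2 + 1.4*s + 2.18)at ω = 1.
Substitute s = j*1: G(j1) = 2.38396 - 1.13352j.
|G| = 20*log₁₀(sqrt(Re²+Im²)) = 8.43 dB.
∠G = atan2(Im, Re) = -25.43°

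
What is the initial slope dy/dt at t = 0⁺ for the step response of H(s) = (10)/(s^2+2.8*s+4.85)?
IVT: y'(0⁺) = lim_{s→∞} s²·Y(s) = lim_{s→∞} s·H(s).
deg(num) = 0, deg(den) = 2, relative degree = 2 ≥ 2, so s·H(s) → 0. Initial slope = 0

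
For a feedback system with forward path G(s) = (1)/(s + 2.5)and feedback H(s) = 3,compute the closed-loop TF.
Closed-loop T = G/(1+GH).
Numerator: G_num * H_den = 1.
Denominator: G_den * H_den + G_num * H_num = (s + 2.5) + (3) = s + 5.5.
T(s) = (1)/(s + 5.5)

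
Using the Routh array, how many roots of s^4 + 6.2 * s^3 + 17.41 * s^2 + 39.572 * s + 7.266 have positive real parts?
Routh array:
s^4: [1, 17.41, 7.266]; s^3: [6.2, 39.572]; s^2: [11.0274, 7.266]; s^1: [35.4868]; s^0: [7.266]
First column: [1, 6.2, 11.0274, 35.4868, 7.266]. Sign changes = RHP roots = 0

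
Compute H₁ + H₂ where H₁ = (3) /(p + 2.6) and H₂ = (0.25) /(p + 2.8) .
Parallel: H = H₁ + H₂ = (n₁·d₂ + n₂·d₁)/(d₁·d₂).
n₁·d₂ = 3*p + 8.4. n₂·d₁ = 0.25*p + 0.65. Sum = 3.25*p + 9.05. d₁·d₂ = p^2 + 5.4*p + 7.28.
H(p) = (3.25*p + 9.05)/(p^2 + 5.4*p + 7.28)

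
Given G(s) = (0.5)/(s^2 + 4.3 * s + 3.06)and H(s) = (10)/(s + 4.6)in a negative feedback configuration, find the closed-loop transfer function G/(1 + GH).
Closed-loop T = G/(1+GH).
Numerator: G_num * H_den = 0.5*s + 2.3.
Denominator: G_den * H_den + G_num * H_num = (s^3 + 8.9*s^2 + 22.84*s + 14.076) + (5) = s^3 + 8.9*s^2 + 22.84*s + 19.076.
T(s) = (0.5*s + 2.3)/(s^3 + 8.9*s^2 + 22.84*s + 19.076)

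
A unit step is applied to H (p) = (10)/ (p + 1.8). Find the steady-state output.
FVT: lim_{t→∞} y(t) = lim_{p→0} p*Y(p) where Y(p) = H(p)/p.
= lim_{p→0} H(p) = H(0) = num(0)/den(0) = 10/1.8 = 5.556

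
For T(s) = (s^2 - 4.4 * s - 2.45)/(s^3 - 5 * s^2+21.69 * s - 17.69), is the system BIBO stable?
Denominator: s^3 - 5*s^2 + 21.69*s - 17.69 = (s - 1)(s^2 - 4*s + 17.69). Poles: 1, 2 + 3.7j, 2 - 3.7j. All Re(p)<0: No (unstable)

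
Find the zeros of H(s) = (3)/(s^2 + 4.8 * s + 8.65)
Numerator is a nonzero constant (3) → Zeros: none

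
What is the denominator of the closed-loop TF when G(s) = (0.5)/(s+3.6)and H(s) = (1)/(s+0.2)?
Characteristic poly = G_den * H_den + G_num * H_num = (s^2 + 3.8*s + 0.72) + (0.5) = s^2 + 3.8*s + 1.22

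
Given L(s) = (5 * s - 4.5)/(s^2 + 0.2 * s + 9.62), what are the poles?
Set denominator = 0: s^2 + 0.2*s + 9.62 = 0 → Poles: -0.1 + 3.1j, -0.1 - 3.1j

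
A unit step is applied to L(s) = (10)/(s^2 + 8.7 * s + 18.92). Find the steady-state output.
FVT: lim_{t→∞} y(t) = lim_{s→0} s*Y(s) where Y(s) = L(s)/s.
= lim_{s→0} L(s) = L(0) = num(0)/den(0) = 10/18.92 = 0.5285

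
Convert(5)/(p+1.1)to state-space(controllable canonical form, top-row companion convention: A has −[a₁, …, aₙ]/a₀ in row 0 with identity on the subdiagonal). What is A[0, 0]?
Reachable canonical form for den = p + 1.1: top row of A = -[a₁,a₂,...,aₙ]/a₀, ones on the subdiagonal, zeros elsewhere.
A = [[-1.1]].
A[0,0] = -1.1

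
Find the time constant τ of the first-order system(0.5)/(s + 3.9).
First-order system: τ = -1/pole. Pole = -3.9. τ = -1/(-3.9) = 0.2564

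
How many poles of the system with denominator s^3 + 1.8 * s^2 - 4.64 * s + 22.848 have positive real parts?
s^3 + 1.8*s^2 - 4.64*s + 22.848 = (s + 4.2)(s^2 - 2.4*s + 5.44). Poles: -4.2, 1.2 + 2j, 1.2 - 2j. RHP poles (Re>0): 2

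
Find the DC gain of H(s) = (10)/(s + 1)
DC gain = H(0) = num(0)/den(0) = 10/1 = 10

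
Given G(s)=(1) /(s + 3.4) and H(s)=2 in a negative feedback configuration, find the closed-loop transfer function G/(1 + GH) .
Closed-loop T = G/(1+GH).
Numerator: G_num * H_den = 1.
Denominator: G_den * H_den + G_num * H_num = (s + 3.4) + (2) = s + 5.4.
T(s) = (1)/(s + 5.4)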